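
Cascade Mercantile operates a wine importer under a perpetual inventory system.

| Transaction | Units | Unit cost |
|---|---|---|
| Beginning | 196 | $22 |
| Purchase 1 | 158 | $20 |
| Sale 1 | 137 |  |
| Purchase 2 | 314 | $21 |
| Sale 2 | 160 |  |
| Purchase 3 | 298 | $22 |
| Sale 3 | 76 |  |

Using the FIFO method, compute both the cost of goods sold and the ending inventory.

Sale 1 (137) [FIFO — oldest first]: 137 @ $22 = $3,014
Sale 2 (160) [FIFO — oldest first]: 59 @ $22 + 101 @ $20 = $3,318
Sale 3 (76) [FIFO — oldest first]: 57 @ $20 + 19 @ $21 = $1,539
Total COGS = $3,014 + $3,318 + $1,539 = $7,871
Ending inventory: 295 @ $21 + 298 @ $22 = $12,751

COGS = $7,871; ending inventory = $12,751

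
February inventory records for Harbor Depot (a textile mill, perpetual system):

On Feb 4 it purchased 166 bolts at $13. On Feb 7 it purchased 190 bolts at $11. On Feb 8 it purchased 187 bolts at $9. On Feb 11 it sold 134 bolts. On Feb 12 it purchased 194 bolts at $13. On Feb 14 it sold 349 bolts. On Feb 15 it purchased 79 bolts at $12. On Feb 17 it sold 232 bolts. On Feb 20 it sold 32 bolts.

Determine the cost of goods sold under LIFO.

Feb 11, 134 sold [LIFO — newest first]: 134 @ $9 = $1,206
Feb 14, 349 sold [LIFO — newest first]: 194 @ $13 + 53 @ $9 + 102 @ $11 = $4,121
Feb 17, 232 sold [LIFO — newest first]: 79 @ $12 + 88 @ $11 + 65 @ $13 = $2,761
Feb 20, 32 sold [LIFO — newest first]: 32 @ $13 = $416
Total COGS = $1,206 + $4,121 + $2,761 + $416 = $8,504
Ending inventory: 69 @ $13 = $897
Check: goods available $9,401 = COGS $8,504 + ending $897

COGS = $8,504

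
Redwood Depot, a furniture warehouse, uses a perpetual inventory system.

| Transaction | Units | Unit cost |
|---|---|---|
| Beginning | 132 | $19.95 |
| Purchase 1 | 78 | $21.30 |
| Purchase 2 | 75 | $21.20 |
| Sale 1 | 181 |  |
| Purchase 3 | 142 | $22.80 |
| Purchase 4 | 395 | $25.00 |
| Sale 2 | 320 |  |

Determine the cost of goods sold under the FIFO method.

COGS = $10,972.40

Sale 1 (181) [FIFO — oldest first]: 132 @ $19.95 + 49 @ $21.30 = $3,677.10
Sale 2 (320) [FIFO — oldest first]: 29 @ $21.30 + 75 @ $21.20 + 142 @ $22.80 + 74 @ $25.00 = $7,295.30
Total COGS = $3,677.10 + $7,295.30 = $10,972.40
Ending inventory: 321 @ $25.00 = $8,025.00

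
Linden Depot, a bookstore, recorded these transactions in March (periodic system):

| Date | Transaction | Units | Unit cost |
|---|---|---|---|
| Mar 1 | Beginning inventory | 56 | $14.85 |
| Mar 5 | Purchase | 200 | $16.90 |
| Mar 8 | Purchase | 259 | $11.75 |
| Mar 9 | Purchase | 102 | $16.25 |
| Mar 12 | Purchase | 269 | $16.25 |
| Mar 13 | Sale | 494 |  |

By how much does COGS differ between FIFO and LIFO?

$465.90

FIFO COGS: 56 @ $14.85 + 200 @ $16.90 + 238 @ $11.75 = $7,008.10
LIFO COGS: 269 @ $16.25 + 102 @ $16.25 + 123 @ $11.75 = $7,474.00
Difference = |$7,008.10 − $7,474.00| = $465.90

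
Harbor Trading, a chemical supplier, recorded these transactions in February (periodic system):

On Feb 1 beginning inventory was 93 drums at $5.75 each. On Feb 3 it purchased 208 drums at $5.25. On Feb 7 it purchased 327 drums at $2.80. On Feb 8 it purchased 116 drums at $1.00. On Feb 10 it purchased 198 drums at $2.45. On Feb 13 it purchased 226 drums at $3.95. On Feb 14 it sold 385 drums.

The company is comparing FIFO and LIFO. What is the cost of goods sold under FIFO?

FIFO COGS: 93 @ $5.75 + 208 @ $5.25 + 84 @ $2.80 = $1,861.95
LIFO COGS: 226 @ $3.95 + 159 @ $2.45 = $1,282.25

COGS = $1,861.95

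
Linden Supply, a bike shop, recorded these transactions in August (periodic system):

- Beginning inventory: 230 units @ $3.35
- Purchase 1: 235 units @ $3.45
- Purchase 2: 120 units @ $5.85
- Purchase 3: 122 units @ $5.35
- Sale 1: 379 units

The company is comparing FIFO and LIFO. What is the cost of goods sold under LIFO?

COGS = $1,827.35

FIFO COGS: 230 @ $3.35 + 149 @ $3.45 = $1,284.55
LIFO COGS: 122 @ $5.35 + 120 @ $5.85 + 137 @ $3.45 = $1,827.35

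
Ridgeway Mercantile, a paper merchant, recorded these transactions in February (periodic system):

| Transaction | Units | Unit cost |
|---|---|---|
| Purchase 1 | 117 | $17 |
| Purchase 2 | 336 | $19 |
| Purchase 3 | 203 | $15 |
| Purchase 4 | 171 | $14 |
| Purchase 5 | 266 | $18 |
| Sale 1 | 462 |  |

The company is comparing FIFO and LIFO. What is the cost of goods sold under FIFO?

FIFO COGS: 117 @ $17 + 336 @ $19 + 9 @ $15 = $8,508
LIFO COGS: 266 @ $18 + 171 @ $14 + 25 @ $15 = $7,557

COGS = $8,508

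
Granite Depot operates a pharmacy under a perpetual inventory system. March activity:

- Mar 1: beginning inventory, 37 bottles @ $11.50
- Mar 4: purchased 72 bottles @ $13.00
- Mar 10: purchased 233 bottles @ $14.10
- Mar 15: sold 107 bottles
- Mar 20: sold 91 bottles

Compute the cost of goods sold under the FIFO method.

Mar 15, 107 sold [FIFO — oldest first]: 37 @ $11.50 + 70 @ $13.00 = $1,335.50
Mar 20, 91 sold [FIFO — oldest first]: 2 @ $13.00 + 89 @ $14.10 = $1,280.90
Total COGS = $1,335.50 + $1,280.90 = $2,616.40
Ending inventory: 144 @ $14.10 = $2,030.40

COGS = $2,616.40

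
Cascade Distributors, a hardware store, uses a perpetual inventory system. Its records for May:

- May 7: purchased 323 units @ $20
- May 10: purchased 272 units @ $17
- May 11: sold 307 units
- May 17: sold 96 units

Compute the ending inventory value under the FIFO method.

Ending inventory = $3,264

May 11, 307 sold [FIFO — oldest first]: 307 @ $20 = $6,140
May 17, 96 sold [FIFO — oldest first]: 16 @ $20 + 80 @ $17 = $1,680
Total COGS = $6,140 + $1,680 = $7,820
Ending inventory: 192 @ $17 = $3,264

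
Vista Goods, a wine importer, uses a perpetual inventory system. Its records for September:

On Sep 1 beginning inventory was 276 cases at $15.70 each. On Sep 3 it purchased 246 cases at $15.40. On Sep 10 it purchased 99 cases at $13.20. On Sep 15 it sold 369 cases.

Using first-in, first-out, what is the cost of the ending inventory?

Sep 15, 369 sold [FIFO — oldest first]: 276 @ $15.70 + 93 @ $15.40 = $5,765.40
Ending inventory: 153 @ $15.40 + 99 @ $13.20 = $3,663.00
Check: goods available $9,428.40 = COGS $5,765.40 + ending $3,663.00

Ending inventory = $3,663.00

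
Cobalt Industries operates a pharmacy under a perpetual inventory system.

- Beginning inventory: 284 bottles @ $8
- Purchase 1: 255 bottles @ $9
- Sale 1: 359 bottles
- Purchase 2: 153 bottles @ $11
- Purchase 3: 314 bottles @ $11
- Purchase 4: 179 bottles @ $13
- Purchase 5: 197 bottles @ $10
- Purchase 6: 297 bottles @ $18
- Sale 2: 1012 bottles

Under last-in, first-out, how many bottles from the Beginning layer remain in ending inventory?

Sale 1 (359) [LIFO — newest first]: 255 @ $9 + 104 @ $8 = $3,127
Sale 2 (1012) [LIFO — newest first]: 297 @ $18 + 197 @ $10 + 179 @ $13 + 314 @ $11 + 25 @ $11 = $13,372
Total COGS = $3,127 + $13,372 = $16,499
Ending inventory: 180 @ $8 + 128 @ $11 = $2,848
Check: goods available $19,347 = COGS $16,499 + ending $2,848

180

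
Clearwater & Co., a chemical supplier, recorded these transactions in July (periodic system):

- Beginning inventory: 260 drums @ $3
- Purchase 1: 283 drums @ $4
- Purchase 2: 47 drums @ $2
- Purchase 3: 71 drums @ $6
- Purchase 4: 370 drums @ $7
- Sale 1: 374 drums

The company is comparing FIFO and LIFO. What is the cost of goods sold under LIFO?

COGS = $2,614

FIFO COGS: 260 @ $3 + 114 @ $4 = $1,236
LIFO COGS: 370 @ $7 + 4 @ $6 = $2,614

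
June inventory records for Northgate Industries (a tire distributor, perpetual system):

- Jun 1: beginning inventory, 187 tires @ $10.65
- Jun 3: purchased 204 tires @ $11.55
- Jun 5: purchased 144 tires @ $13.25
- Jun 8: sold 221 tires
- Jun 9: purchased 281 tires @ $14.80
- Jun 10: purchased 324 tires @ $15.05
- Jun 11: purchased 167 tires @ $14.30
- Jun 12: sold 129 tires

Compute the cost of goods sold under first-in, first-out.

COGS = $3,874.20

Jun 8, 221 sold [FIFO — oldest first]: 187 @ $10.65 + 34 @ $11.55 = $2,384.25
Jun 12, 129 sold [FIFO — oldest first]: 129 @ $11.55 = $1,489.95
Total COGS = $2,384.25 + $1,489.95 = $3,874.20
Ending inventory: 41 @ $11.55 + 144 @ $13.25 + 281 @ $14.80 + 324 @ $15.05 + 167 @ $14.30 = $13,804.65
Check: goods available $17,678.85 = COGS $3,874.20 + ending $13,804.65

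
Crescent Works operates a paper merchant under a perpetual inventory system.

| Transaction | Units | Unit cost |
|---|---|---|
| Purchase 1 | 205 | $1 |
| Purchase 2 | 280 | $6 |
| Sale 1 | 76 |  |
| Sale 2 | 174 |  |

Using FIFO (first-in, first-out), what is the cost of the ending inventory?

Sale 1 (76) [FIFO — oldest first]: 76 @ $1 = $76
Sale 2 (174) [FIFO — oldest first]: 129 @ $1 + 45 @ $6 = $399
Total COGS = $76 + $399 = $475
Ending inventory: 235 @ $6 = $1,410
Check: goods available $1,885 = COGS $475 + ending $1,410

Ending inventory = $1,410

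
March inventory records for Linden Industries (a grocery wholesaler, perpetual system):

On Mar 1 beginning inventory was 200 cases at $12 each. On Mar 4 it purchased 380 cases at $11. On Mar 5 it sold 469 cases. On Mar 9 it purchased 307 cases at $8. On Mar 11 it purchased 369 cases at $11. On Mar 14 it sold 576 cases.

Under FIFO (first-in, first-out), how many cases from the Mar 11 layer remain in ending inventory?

Mar 5, 469 sold [FIFO — oldest first]: 200 @ $12 + 269 @ $11 = $5,359
Mar 14, 576 sold [FIFO — oldest first]: 111 @ $11 + 307 @ $8 + 158 @ $11 = $5,415
Total COGS = $5,359 + $5,415 = $10,774
Ending inventory: 211 @ $11 = $2,321
Check: goods available $13,095 = COGS $10,774 + ending $2,321

211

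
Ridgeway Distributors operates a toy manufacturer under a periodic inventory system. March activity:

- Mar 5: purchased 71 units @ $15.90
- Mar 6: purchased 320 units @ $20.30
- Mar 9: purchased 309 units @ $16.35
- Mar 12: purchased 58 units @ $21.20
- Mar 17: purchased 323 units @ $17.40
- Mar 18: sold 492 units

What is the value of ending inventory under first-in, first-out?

Ending inventory = $10,250.60

Mar 18, 492 sold [FIFO — oldest first]: 71 @ $15.90 + 320 @ $20.30 + 101 @ $16.35 = $9,276.25
Ending inventory: 208 @ $16.35 + 58 @ $21.20 + 323 @ $17.40 = $10,250.60
Check: goods available $19,526.85 = COGS $9,276.25 + ending $10,250.60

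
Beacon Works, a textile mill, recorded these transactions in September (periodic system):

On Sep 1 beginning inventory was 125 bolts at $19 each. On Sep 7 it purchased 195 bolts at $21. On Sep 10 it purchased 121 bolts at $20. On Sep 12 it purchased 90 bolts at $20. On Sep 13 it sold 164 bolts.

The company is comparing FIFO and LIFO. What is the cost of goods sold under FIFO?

COGS = $3,194

FIFO COGS: 125 @ $19 + 39 @ $21 = $3,194
LIFO COGS: 90 @ $20 + 74 @ $20 = $3,280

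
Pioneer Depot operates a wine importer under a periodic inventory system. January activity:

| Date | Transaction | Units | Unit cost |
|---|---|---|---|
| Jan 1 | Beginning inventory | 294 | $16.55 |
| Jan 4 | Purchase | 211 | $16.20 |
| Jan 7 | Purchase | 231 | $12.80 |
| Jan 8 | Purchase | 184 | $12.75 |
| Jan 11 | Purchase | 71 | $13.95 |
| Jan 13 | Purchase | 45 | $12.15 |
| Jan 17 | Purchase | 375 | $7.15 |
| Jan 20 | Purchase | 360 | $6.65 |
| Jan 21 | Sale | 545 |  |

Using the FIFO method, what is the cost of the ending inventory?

Jan 21, 545 sold [FIFO — oldest first]: 294 @ $16.55 + 211 @ $16.20 + 40 @ $12.80 = $8,795.90
Ending inventory: 191 @ $12.80 + 184 @ $12.75 + 71 @ $13.95 + 45 @ $12.15 + 375 @ $7.15 + 360 @ $6.65 = $11,403.25
Check: goods available $20,199.15 = COGS $8,795.90 + ending $11,403.25

Ending inventory = $11,403.25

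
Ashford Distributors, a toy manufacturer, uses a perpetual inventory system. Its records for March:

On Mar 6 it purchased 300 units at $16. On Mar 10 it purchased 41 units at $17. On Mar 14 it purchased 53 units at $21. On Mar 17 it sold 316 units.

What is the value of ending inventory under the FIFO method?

Mar 17, 316 sold [FIFO — oldest first]: 300 @ $16 + 16 @ $17 = $5,072
Ending inventory: 25 @ $17 + 53 @ $21 = $1,538
Check: goods available $6,610 = COGS $5,072 + ending $1,538

Ending inventory = $1,538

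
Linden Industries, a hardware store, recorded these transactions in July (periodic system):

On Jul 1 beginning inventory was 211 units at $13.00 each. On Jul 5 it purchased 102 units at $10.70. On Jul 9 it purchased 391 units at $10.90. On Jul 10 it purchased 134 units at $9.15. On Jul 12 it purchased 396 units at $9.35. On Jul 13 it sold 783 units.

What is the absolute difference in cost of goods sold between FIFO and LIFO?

$1,132.75

FIFO COGS: 211 @ $13.00 + 102 @ $10.70 + 391 @ $10.90 + 79 @ $9.15 = $8,819.15
LIFO COGS: 396 @ $9.35 + 134 @ $9.15 + 253 @ $10.90 = $7,686.40
Difference = |$8,819.15 − $7,686.40| = $1,132.75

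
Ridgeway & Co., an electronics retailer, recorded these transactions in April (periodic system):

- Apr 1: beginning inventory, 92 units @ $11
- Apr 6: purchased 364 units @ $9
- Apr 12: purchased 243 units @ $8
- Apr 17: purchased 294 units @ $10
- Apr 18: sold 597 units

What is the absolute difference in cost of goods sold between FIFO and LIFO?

FIFO COGS: 92 @ $11 + 364 @ $9 + 141 @ $8 = $5,416
LIFO COGS: 294 @ $10 + 243 @ $8 + 60 @ $9 = $5,424
Difference = |$5,416 − $5,424| = $8

$8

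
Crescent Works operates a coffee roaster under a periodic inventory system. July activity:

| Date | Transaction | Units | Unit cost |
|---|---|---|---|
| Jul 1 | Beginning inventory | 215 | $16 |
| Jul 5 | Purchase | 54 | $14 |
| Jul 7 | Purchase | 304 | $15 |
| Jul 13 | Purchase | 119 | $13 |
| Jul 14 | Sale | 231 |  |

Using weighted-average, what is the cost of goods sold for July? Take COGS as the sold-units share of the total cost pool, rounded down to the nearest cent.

Jul 14, sell 231: 231/692 × $10,303.00 → $3,439.29
Ending inventory (cost pool remaining) = $6,863.71

COGS = $3,439.29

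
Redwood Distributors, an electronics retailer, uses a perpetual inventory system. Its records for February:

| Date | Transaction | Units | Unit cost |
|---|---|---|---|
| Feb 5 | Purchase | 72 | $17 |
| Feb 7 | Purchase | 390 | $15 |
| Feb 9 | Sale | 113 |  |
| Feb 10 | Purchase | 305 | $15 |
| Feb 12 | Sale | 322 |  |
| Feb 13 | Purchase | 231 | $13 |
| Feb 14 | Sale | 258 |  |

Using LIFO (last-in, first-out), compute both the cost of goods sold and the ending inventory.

Feb 9, 113 sold [LIFO — newest first]: 113 @ $15 = $1,695
Feb 12, 322 sold [LIFO — newest first]: 305 @ $15 + 17 @ $15 = $4,830
Feb 14, 258 sold [LIFO — newest first]: 231 @ $13 + 27 @ $15 = $3,408
Total COGS = $1,695 + $4,830 + $3,408 = $9,933
Ending inventory: 72 @ $17 + 233 @ $15 = $4,719

COGS = $9,933; ending inventory = $4,719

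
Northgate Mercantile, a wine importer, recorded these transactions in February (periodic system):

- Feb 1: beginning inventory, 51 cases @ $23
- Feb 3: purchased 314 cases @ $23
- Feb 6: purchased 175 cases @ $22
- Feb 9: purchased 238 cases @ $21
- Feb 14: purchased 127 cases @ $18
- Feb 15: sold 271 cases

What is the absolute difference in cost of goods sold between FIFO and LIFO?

$923

FIFO COGS: 51 @ $23 + 220 @ $23 = $6,233
LIFO COGS: 127 @ $18 + 144 @ $21 = $5,310
Difference = |$6,233 − $5,310| = $923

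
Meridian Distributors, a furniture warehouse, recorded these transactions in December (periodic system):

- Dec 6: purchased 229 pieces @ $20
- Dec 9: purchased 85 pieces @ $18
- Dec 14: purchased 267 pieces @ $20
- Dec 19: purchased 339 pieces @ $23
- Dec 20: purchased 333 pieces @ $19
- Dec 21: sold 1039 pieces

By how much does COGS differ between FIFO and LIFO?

$214

FIFO COGS: 229 @ $20 + 85 @ $18 + 267 @ $20 + 339 @ $23 + 119 @ $19 = $21,508
LIFO COGS: 333 @ $19 + 339 @ $23 + 267 @ $20 + 85 @ $18 + 15 @ $20 = $21,294
Difference = |$21,508 − $21,294| = $214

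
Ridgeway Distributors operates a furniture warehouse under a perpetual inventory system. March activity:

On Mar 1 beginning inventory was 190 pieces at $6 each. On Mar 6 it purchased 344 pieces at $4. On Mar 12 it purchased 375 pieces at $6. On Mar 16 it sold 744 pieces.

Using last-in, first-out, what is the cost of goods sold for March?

Mar 16, 744 sold [LIFO — newest first]: 375 @ $6 + 344 @ $4 + 25 @ $6 = $3,776
Ending inventory: 165 @ $6 = $990

COGS = $3,776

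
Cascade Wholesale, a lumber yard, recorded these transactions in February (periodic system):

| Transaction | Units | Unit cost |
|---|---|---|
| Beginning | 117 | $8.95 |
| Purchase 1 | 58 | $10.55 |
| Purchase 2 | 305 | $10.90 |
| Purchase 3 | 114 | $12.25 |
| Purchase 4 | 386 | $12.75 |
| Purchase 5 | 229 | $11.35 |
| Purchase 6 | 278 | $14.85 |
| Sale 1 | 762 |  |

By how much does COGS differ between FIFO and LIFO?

FIFO COGS: 117 @ $8.95 + 58 @ $10.55 + 305 @ $10.90 + 114 @ $12.25 + 168 @ $12.75 = $8,522.05
LIFO COGS: 278 @ $14.85 + 229 @ $11.35 + 255 @ $12.75 = $9,978.70
Difference = |$8,522.05 − $9,978.70| = $1,456.65

$1,456.65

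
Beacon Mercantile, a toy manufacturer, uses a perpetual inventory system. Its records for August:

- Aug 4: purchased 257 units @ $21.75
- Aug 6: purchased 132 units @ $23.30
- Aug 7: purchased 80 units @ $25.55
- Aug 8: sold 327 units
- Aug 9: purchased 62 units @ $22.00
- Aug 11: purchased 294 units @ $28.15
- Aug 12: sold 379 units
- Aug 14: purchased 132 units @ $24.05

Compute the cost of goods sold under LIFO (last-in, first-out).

COGS = $17,761.20

Aug 8, 327 sold [LIFO — newest first]: 80 @ $25.55 + 132 @ $23.30 + 115 @ $21.75 = $7,620.85
Aug 12, 379 sold [LIFO — newest first]: 294 @ $28.15 + 62 @ $22.00 + 23 @ $21.75 = $10,140.35
Total COGS = $7,620.85 + $10,140.35 = $17,761.20
Ending inventory: 119 @ $21.75 + 132 @ $24.05 = $5,762.85
Check: goods available $23,524.05 = COGS $17,761.20 + ending $5,762.85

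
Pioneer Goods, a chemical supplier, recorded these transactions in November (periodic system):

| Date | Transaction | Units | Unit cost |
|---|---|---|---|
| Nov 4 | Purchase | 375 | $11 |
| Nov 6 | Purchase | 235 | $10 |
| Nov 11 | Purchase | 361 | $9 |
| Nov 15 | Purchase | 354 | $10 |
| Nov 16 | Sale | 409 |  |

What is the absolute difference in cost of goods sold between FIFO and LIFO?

FIFO COGS: 375 @ $11 + 34 @ $10 = $4,465
LIFO COGS: 354 @ $10 + 55 @ $9 = $4,035
Difference = |$4,465 − $4,035| = $430

$430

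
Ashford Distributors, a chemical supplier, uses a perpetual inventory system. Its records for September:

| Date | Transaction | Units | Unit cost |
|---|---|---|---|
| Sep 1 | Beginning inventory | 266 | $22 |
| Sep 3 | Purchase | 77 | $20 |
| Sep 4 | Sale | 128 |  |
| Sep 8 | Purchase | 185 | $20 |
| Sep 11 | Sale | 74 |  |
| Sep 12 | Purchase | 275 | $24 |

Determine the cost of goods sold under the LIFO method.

COGS = $4,142

Sep 4, 128 sold [LIFO — newest first]: 77 @ $20 + 51 @ $22 = $2,662
Sep 11, 74 sold [LIFO — newest first]: 74 @ $20 = $1,480
Total COGS = $2,662 + $1,480 = $4,142
Ending inventory: 215 @ $22 + 111 @ $20 + 275 @ $24 = $13,550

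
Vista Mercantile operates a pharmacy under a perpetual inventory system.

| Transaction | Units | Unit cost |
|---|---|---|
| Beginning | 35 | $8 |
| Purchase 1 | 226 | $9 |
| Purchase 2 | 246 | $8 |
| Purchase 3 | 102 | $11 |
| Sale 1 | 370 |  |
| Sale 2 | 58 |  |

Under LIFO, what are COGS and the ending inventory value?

COGS = $3,810; ending inventory = $1,594

Sale 1 (370) [LIFO — newest first]: 102 @ $11 + 246 @ $8 + 22 @ $9 = $3,288
Sale 2 (58) [LIFO — newest first]: 58 @ $9 = $522
Total COGS = $3,288 + $522 = $3,810
Ending inventory: 35 @ $8 + 146 @ $9 = $1,594
Check: goods available $5,404 = COGS $3,810 + ending $1,594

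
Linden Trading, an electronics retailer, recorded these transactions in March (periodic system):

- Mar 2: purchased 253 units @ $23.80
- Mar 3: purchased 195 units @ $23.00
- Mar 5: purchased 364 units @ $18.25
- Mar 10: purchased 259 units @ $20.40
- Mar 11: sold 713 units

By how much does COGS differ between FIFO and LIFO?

$1,346.05

FIFO COGS: 253 @ $23.80 + 195 @ $23.00 + 265 @ $18.25 = $15,342.65
LIFO COGS: 259 @ $20.40 + 364 @ $18.25 + 90 @ $23.00 = $13,996.60
Difference = |$15,342.65 − $13,996.60| = $1,346.05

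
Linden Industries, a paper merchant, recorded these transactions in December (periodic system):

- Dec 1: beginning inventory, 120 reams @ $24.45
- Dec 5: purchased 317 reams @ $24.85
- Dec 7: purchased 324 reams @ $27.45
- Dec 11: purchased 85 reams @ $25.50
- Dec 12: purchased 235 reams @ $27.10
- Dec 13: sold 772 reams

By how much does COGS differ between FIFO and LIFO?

FIFO COGS: 120 @ $24.45 + 317 @ $24.85 + 324 @ $27.45 + 11 @ $25.50 = $19,985.75
LIFO COGS: 235 @ $27.10 + 85 @ $25.50 + 324 @ $27.45 + 128 @ $24.85 = $20,610.60
Difference = |$19,985.75 − $20,610.60| = $624.85

$624.85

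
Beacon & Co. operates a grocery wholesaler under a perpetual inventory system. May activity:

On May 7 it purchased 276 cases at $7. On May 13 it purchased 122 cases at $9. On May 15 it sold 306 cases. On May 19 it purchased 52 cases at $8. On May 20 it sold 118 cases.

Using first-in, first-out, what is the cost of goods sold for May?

COGS = $3,238

May 15, 306 sold [FIFO — oldest first]: 276 @ $7 + 30 @ $9 = $2,202
May 20, 118 sold [FIFO — oldest first]: 92 @ $9 + 26 @ $8 = $1,036
Total COGS = $2,202 + $1,036 = $3,238
Ending inventory: 26 @ $8 = $208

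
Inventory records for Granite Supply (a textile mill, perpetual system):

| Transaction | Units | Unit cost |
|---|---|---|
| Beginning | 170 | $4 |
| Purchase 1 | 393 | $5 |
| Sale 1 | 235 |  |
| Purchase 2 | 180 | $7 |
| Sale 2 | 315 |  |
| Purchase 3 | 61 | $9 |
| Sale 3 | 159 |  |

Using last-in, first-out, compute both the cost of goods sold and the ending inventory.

COGS = $4,074; ending inventory = $380

Sale 1 (235) [LIFO — newest first]: 235 @ $5 = $1,175
Sale 2 (315) [LIFO — newest first]: 180 @ $7 + 135 @ $5 = $1,935
Sale 3 (159) [LIFO — newest first]: 61 @ $9 + 23 @ $5 + 75 @ $4 = $964
Total COGS = $1,175 + $1,935 + $964 = $4,074
Ending inventory: 95 @ $4 = $380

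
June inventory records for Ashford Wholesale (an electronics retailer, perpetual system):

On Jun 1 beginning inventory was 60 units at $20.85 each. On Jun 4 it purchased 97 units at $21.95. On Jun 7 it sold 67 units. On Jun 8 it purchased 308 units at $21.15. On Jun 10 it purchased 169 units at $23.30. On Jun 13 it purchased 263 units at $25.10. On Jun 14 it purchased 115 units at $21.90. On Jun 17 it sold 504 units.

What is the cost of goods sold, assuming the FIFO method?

COGS = $12,364.15

Jun 7, 67 sold [FIFO — oldest first]: 60 @ $20.85 + 7 @ $21.95 = $1,404.65
Jun 17, 504 sold [FIFO — oldest first]: 90 @ $21.95 + 308 @ $21.15 + 106 @ $23.30 = $10,959.50
Total COGS = $1,404.65 + $10,959.50 = $12,364.15
Ending inventory: 63 @ $23.30 + 263 @ $25.10 + 115 @ $21.90 = $10,587.70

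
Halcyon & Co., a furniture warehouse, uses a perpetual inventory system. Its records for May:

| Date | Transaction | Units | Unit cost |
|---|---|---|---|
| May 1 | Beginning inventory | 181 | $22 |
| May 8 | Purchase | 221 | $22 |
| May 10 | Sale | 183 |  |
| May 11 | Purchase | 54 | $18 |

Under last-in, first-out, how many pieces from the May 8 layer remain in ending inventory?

38

May 10, 183 sold [LIFO — newest first]: 183 @ $22 = $4,026
Ending inventory: 181 @ $22 + 38 @ $22 + 54 @ $18 = $5,790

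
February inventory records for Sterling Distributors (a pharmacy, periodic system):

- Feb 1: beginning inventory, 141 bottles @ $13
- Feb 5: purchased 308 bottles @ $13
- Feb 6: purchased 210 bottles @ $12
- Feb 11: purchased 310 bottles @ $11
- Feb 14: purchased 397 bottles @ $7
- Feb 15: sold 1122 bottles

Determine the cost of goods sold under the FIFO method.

COGS = $12,838

Feb 15, 1122 sold [FIFO — oldest first]: 141 @ $13 + 308 @ $13 + 210 @ $12 + 310 @ $11 + 153 @ $7 = $12,838
Ending inventory: 244 @ $7 = $1,708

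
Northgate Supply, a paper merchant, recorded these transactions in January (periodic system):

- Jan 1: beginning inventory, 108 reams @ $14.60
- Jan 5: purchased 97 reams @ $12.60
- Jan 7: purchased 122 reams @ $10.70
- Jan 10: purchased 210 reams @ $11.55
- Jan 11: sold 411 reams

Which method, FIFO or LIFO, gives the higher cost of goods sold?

FIFO

FIFO COGS: 108 @ $14.60 + 97 @ $12.60 + 122 @ $10.70 + 84 @ $11.55 = $5,074.60
LIFO COGS: 210 @ $11.55 + 122 @ $10.70 + 79 @ $12.60 = $4,726.30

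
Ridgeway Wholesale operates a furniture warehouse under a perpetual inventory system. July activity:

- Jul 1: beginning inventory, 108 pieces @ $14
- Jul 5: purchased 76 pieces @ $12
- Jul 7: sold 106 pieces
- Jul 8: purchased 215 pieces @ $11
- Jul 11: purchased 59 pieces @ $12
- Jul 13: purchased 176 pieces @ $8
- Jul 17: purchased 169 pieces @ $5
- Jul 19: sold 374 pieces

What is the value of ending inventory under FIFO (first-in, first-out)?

Ending inventory = $2,077

Jul 7, 106 sold [FIFO — oldest first]: 106 @ $14 = $1,484
Jul 19, 374 sold [FIFO — oldest first]: 2 @ $14 + 76 @ $12 + 215 @ $11 + 59 @ $12 + 22 @ $8 = $4,189
Total COGS = $1,484 + $4,189 = $5,673
Ending inventory: 154 @ $8 + 169 @ $5 = $2,077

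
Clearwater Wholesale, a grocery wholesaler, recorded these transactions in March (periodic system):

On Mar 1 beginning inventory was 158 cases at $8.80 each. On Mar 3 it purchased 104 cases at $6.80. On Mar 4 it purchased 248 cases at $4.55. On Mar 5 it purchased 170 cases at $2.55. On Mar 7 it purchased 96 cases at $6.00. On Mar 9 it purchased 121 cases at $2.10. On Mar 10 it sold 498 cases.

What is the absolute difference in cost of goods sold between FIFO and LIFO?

$1,402.75

FIFO COGS: 158 @ $8.80 + 104 @ $6.80 + 236 @ $4.55 = $3,171.40
LIFO COGS: 121 @ $2.10 + 96 @ $6.00 + 170 @ $2.55 + 111 @ $4.55 = $1,768.65
Difference = |$3,171.40 − $1,768.65| = $1,402.75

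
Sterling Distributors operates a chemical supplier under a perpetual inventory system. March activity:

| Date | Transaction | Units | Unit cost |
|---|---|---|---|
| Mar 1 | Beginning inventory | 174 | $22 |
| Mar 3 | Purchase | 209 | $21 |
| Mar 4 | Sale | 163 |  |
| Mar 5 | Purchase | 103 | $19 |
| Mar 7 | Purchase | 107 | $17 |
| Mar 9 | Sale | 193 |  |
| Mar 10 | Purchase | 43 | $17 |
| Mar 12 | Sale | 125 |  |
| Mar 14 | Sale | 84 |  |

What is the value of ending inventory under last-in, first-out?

Mar 4, 163 sold [LIFO — newest first]: 163 @ $21 = $3,423
Mar 9, 193 sold [LIFO — newest first]: 107 @ $17 + 86 @ $19 = $3,453
Mar 12, 125 sold [LIFO — newest first]: 43 @ $17 + 17 @ $19 + 46 @ $21 + 19 @ $22 = $2,438
Mar 14, 84 sold [LIFO — newest first]: 84 @ $22 = $1,848
Total COGS = $3,423 + $3,453 + $2,438 + $1,848 = $11,162
Ending inventory: 71 @ $22 = $1,562
Check: goods available $12,724 = COGS $11,162 + ending $1,562

Ending inventory = $1,562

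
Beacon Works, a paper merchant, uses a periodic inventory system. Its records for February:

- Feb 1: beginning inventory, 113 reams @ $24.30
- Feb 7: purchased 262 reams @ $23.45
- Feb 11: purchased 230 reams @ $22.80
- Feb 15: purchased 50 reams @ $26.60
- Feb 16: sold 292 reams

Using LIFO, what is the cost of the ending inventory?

Ending inventory = $8,608.40

Feb 16, 292 sold [LIFO — newest first]: 50 @ $26.60 + 230 @ $22.80 + 12 @ $23.45 = $6,855.40
Ending inventory: 113 @ $24.30 + 250 @ $23.45 = $8,608.40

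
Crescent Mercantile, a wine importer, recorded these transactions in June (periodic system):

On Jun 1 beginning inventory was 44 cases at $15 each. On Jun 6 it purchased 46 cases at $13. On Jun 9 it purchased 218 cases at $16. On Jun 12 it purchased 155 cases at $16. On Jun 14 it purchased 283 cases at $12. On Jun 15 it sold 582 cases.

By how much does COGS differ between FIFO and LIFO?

$474

FIFO COGS: 44 @ $15 + 46 @ $13 + 218 @ $16 + 155 @ $16 + 119 @ $12 = $8,654
LIFO COGS: 283 @ $12 + 155 @ $16 + 144 @ $16 = $8,180
Difference = |$8,654 − $8,180| = $474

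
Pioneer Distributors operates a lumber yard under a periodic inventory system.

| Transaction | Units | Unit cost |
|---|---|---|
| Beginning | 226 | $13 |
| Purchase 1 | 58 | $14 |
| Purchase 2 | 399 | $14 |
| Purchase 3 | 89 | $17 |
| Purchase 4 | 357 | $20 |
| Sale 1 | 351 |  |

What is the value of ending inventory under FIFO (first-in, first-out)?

Ending inventory = $13,301

Sale 1 (351) [FIFO — oldest first]: 226 @ $13 + 58 @ $14 + 67 @ $14 = $4,688
Ending inventory: 332 @ $14 + 89 @ $17 + 357 @ $20 = $13,301
Check: goods available $17,989 = COGS $4,688 + ending $13,301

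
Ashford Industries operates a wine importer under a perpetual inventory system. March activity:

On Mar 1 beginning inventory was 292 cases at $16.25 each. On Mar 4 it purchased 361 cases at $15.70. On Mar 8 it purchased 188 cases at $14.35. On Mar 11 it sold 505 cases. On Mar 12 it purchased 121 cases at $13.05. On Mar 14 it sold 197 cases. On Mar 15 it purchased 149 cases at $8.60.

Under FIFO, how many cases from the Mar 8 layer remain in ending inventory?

Mar 11, 505 sold [FIFO — oldest first]: 292 @ $16.25 + 213 @ $15.70 = $8,089.10
Mar 14, 197 sold [FIFO — oldest first]: 148 @ $15.70 + 49 @ $14.35 = $3,026.75
Total COGS = $8,089.10 + $3,026.75 = $11,115.85
Ending inventory: 139 @ $14.35 + 121 @ $13.05 + 149 @ $8.60 = $4,855.10
Check: goods available $15,970.95 = COGS $11,115.85 + ending $4,855.10

139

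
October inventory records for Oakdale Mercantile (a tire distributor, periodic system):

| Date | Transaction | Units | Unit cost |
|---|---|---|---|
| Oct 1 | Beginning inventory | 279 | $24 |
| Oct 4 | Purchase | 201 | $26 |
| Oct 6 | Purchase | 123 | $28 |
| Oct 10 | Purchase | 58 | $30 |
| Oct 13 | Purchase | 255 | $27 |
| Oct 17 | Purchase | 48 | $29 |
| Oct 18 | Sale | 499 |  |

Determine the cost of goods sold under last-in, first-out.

COGS = $13,851

Oct 18, 499 sold [LIFO — newest first]: 48 @ $29 + 255 @ $27 + 58 @ $30 + 123 @ $28 + 15 @ $26 = $13,851
Ending inventory: 279 @ $24 + 186 @ $26 = $11,532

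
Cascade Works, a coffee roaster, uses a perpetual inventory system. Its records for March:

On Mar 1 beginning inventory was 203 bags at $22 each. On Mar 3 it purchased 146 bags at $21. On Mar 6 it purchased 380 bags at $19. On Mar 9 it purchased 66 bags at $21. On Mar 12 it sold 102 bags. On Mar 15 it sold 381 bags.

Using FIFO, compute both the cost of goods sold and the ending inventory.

COGS = $10,078; ending inventory = $6,060

Mar 12, 102 sold [FIFO — oldest first]: 102 @ $22 = $2,244
Mar 15, 381 sold [FIFO — oldest first]: 101 @ $22 + 146 @ $21 + 134 @ $19 = $7,834
Total COGS = $2,244 + $7,834 = $10,078
Ending inventory: 246 @ $19 + 66 @ $21 = $6,060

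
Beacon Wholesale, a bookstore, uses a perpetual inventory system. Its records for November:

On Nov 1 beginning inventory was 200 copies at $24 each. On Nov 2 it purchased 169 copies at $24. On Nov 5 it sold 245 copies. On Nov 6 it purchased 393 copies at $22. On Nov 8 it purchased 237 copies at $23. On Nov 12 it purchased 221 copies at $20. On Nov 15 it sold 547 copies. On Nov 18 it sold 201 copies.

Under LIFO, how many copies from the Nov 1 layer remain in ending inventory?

Nov 5, 245 sold [LIFO — newest first]: 169 @ $24 + 76 @ $24 = $5,880
Nov 15, 547 sold [LIFO — newest first]: 221 @ $20 + 237 @ $23 + 89 @ $22 = $11,829
Nov 18, 201 sold [LIFO — newest first]: 201 @ $22 = $4,422
Total COGS = $5,880 + $11,829 + $4,422 = $22,131
Ending inventory: 124 @ $24 + 103 @ $22 = $5,242

124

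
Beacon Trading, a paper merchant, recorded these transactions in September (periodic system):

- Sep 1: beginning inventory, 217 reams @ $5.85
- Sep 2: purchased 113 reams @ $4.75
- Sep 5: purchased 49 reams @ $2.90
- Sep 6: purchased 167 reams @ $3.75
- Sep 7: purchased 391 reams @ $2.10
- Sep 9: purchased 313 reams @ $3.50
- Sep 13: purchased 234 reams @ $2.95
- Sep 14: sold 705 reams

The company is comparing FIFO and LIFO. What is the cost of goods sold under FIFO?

COGS = $2,908.45

FIFO COGS: 217 @ $5.85 + 113 @ $4.75 + 49 @ $2.90 + 167 @ $3.75 + 159 @ $2.10 = $2,908.45
LIFO COGS: 234 @ $2.95 + 313 @ $3.50 + 158 @ $2.10 = $2,117.60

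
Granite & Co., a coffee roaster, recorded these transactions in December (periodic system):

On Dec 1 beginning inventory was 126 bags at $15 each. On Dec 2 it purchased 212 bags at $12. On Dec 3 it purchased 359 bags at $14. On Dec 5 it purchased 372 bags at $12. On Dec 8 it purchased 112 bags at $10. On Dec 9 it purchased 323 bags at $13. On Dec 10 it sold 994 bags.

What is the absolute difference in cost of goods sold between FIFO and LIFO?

$623

FIFO COGS: 126 @ $15 + 212 @ $12 + 359 @ $14 + 297 @ $12 = $13,024
LIFO COGS: 323 @ $13 + 112 @ $10 + 372 @ $12 + 187 @ $14 = $12,401
Difference = |$13,024 − $12,401| = $623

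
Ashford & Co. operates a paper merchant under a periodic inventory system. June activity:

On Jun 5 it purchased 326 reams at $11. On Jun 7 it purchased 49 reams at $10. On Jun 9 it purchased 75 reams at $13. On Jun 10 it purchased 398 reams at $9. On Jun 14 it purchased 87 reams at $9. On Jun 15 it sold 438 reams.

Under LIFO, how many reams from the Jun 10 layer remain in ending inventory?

Jun 15, 438 sold [LIFO — newest first]: 87 @ $9 + 351 @ $9 = $3,942
Ending inventory: 326 @ $11 + 49 @ $10 + 75 @ $13 + 47 @ $9 = $5,474
Check: goods available $9,416 = COGS $3,942 + ending $5,474

47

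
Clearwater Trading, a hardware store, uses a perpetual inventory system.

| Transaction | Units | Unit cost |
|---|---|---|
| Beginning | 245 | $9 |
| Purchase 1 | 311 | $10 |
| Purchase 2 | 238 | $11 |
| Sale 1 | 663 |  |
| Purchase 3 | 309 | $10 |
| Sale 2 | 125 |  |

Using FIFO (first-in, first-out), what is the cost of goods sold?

COGS = $7,867

Sale 1 (663) [FIFO — oldest first]: 245 @ $9 + 311 @ $10 + 107 @ $11 = $6,492
Sale 2 (125) [FIFO — oldest first]: 125 @ $11 = $1,375
Total COGS = $6,492 + $1,375 = $7,867
Ending inventory: 6 @ $11 + 309 @ $10 = $3,156
Check: goods available $11,023 = COGS $7,867 + ending $3,156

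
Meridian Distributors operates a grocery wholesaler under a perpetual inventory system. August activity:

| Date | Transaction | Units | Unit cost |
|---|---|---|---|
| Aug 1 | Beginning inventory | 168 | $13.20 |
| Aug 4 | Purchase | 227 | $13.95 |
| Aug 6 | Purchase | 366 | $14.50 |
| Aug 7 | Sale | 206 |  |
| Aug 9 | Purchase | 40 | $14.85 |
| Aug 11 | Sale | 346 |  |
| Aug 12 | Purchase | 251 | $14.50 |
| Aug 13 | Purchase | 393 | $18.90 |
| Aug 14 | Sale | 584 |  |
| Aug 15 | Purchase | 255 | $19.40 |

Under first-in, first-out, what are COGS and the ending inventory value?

Aug 7, 206 sold [FIFO — oldest first]: 168 @ $13.20 + 38 @ $13.95 = $2,747.70
Aug 11, 346 sold [FIFO — oldest first]: 189 @ $13.95 + 157 @ $14.50 = $4,913.05
Aug 14, 584 sold [FIFO — oldest first]: 209 @ $14.50 + 40 @ $14.85 + 251 @ $14.50 + 84 @ $18.90 = $8,851.60
Total COGS = $2,747.70 + $4,913.05 + $8,851.60 = $16,512.35
Ending inventory: 309 @ $18.90 + 255 @ $19.40 = $10,787.10
Check: goods available $27,299.45 = COGS $16,512.35 + ending $10,787.10

COGS = $16,512.35; ending inventory = $10,787.10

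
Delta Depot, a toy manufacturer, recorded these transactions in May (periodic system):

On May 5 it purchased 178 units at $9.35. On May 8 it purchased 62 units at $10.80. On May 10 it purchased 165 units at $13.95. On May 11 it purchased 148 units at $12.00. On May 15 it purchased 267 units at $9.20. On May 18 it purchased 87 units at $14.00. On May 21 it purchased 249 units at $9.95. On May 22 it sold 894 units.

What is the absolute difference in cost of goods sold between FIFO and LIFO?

FIFO COGS: 178 @ $9.35 + 62 @ $10.80 + 165 @ $13.95 + 148 @ $12.00 + 267 @ $9.20 + 74 @ $14.00 = $9,904.05
LIFO COGS: 249 @ $9.95 + 87 @ $14.00 + 267 @ $9.20 + 148 @ $12.00 + 143 @ $13.95 = $9,922.80
Difference = |$9,904.05 − $9,922.80| = $18.75

$18.75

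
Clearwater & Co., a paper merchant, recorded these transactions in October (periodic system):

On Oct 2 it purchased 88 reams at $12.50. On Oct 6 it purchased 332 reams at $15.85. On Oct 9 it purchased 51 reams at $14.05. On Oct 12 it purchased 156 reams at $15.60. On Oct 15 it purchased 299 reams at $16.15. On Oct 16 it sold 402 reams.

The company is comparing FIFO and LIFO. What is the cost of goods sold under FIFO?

COGS = $6,076.90

FIFO COGS: 88 @ $12.50 + 314 @ $15.85 = $6,076.90
LIFO COGS: 299 @ $16.15 + 103 @ $15.60 = $6,435.65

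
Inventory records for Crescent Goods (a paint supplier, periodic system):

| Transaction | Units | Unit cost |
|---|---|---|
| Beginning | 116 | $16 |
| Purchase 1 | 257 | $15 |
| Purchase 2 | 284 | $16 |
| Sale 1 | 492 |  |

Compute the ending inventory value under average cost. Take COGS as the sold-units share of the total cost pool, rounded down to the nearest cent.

Ending inventory = $2,575.46

Sale 1, sell 492: 492/657 × $10,255.00 → $7,679.54
Ending inventory (cost pool remaining) = $2,575.46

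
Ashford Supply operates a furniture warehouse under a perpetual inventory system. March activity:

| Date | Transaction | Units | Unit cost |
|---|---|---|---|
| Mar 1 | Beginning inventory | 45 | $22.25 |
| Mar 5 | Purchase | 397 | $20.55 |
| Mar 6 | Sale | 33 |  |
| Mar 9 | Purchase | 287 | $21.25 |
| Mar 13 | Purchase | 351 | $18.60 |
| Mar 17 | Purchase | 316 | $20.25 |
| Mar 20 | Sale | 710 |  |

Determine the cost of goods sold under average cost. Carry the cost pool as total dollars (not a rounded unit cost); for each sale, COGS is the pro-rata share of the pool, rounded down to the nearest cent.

After Mar 1: 45 on hand, pool $1,001.25 (≈ $22.2500 each)
After Mar 5: 442 on hand, pool $9,159.60 (≈ $20.7231 each)
Mar 6, sell 33: 33/442 × $9,159.60 → $683.86
After Mar 9: 696 on hand, pool $14,574.49 (≈ $20.9404 each)
After Mar 13: 1047 on hand, pool $21,103.09 (≈ $20.1558 each)
After Mar 17: 1363 on hand, pool $27,502.09 (≈ $20.1776 each)
Mar 20, sell 710: 710/1363 × $27,502.09 → $14,326.10
Total COGS = $683.86 + $14,326.10 = $15,009.96
Ending inventory (cost pool remaining) = $13,175.99
Check: goods available $28,185.95 = COGS $15,009.96 + ending $13,175.99

COGS = $15,009.96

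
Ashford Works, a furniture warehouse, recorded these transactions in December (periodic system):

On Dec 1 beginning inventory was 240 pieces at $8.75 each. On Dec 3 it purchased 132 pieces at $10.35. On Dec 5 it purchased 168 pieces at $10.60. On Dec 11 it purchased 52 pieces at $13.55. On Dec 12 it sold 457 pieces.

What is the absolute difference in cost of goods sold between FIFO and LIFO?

FIFO COGS: 240 @ $8.75 + 132 @ $10.35 + 85 @ $10.60 = $4,367.20
LIFO COGS: 52 @ $13.55 + 168 @ $10.60 + 132 @ $10.35 + 105 @ $8.75 = $4,770.35
Difference = |$4,367.20 − $4,770.35| = $403.15

$403.15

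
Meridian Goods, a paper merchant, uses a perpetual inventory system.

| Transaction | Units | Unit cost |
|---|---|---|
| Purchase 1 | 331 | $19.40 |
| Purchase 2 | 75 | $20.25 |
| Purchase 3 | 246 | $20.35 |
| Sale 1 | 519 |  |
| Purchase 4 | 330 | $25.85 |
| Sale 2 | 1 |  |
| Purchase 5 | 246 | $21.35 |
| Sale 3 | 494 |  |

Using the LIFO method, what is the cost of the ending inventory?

Ending inventory = $4,674.05

Sale 1 (519) [LIFO — newest first]: 246 @ $20.35 + 75 @ $20.25 + 198 @ $19.40 = $10,366.05
Sale 2 (1) [LIFO — newest first]: 1 @ $25.85 = $25.85
Sale 3 (494) [LIFO — newest first]: 246 @ $21.35 + 248 @ $25.85 = $11,662.90
Total COGS = $10,366.05 + $25.85 + $11,662.90 = $22,054.80
Ending inventory: 133 @ $19.40 + 81 @ $25.85 = $4,674.05
Check: goods available $26,728.85 = COGS $22,054.80 + ending $4,674.05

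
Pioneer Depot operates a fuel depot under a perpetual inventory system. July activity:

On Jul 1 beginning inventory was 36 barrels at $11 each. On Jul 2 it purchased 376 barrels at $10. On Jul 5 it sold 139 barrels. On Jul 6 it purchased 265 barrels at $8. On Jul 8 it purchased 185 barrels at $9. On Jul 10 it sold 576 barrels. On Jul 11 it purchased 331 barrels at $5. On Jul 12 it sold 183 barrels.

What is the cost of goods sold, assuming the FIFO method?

COGS = $8,121

Jul 5, 139 sold [FIFO — oldest first]: 36 @ $11 + 103 @ $10 = $1,426
Jul 10, 576 sold [FIFO — oldest first]: 273 @ $10 + 265 @ $8 + 38 @ $9 = $5,192
Jul 12, 183 sold [FIFO — oldest first]: 147 @ $9 + 36 @ $5 = $1,503
Total COGS = $1,426 + $5,192 + $1,503 = $8,121
Ending inventory: 295 @ $5 = $1,475
Check: goods available $9,596 = COGS $8,121 + ending $1,475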